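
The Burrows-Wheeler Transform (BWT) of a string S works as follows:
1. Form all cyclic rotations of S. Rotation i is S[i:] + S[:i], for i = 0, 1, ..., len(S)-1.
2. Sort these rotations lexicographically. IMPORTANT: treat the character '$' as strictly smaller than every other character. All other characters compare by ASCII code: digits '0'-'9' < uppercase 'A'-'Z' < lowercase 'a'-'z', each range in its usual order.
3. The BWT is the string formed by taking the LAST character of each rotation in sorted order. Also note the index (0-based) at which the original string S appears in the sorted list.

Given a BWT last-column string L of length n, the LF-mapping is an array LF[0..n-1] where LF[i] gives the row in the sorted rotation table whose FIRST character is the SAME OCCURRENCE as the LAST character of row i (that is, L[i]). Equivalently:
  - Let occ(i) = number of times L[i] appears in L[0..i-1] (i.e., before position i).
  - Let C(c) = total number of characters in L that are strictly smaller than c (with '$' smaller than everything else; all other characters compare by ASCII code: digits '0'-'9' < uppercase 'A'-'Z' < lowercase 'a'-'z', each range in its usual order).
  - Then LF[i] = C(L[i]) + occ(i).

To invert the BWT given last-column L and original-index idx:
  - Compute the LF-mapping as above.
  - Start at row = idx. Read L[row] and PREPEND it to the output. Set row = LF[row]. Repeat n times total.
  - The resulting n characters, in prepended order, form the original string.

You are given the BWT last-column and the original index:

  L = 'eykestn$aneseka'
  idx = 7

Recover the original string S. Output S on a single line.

LF mapping: 3 14 7 4 11 13 9 0 1 10 5 12 6 8 2
Walk LF starting at row 7, prepending L[row]:
  step 1: row=7, L[7]='$', prepend. Next row=LF[7]=0
  step 2: row=0, L[0]='e', prepend. Next row=LF[0]=3
  step 3: row=3, L[3]='e', prepend. Next row=LF[3]=4
  step 4: row=4, L[4]='s', prepend. Next row=LF[4]=11
  step 5: row=11, L[11]='s', prepend. Next row=LF[11]=12
  step 6: row=12, L[12]='e', prepend. Next row=LF[12]=6
  step 7: row=6, L[6]='n', prepend. Next row=LF[6]=9
  step 8: row=9, L[9]='n', prepend. Next row=LF[9]=10
  step 9: row=10, L[10]='e', prepend. Next row=LF[10]=5
  step 10: row=5, L[5]='t', prepend. Next row=LF[5]=13
  step 11: row=13, L[13]='k', prepend. Next row=LF[13]=8
  step 12: row=8, L[8]='a', prepend. Next row=LF[8]=1
  step 13: row=1, L[1]='y', prepend. Next row=LF[1]=14
  step 14: row=14, L[14]='a', prepend. Next row=LF[14]=2
  step 15: row=2, L[2]='k', prepend. Next row=LF[2]=7
Reversed output: kayaktennessee$

Answer: kayaktennessee$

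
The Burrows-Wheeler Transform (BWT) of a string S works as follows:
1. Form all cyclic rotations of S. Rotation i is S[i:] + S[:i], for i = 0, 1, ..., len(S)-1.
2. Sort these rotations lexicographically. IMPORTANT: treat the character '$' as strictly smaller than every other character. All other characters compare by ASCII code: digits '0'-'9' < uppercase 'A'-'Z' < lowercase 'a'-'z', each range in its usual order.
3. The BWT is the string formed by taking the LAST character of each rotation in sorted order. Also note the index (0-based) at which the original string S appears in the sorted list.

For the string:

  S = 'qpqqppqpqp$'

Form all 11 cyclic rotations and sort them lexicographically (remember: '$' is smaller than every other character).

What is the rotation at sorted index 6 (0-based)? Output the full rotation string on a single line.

Answer: qp$qpqqppqp

Derivation:
All 11 rotations (rotation i = S[i:]+S[:i]):
  rot[0] = qpqqppqpqp$
  rot[1] = pqqppqpqp$q
  rot[2] = qqppqpqp$qp
  rot[3] = qppqpqp$qpq
  rot[4] = ppqpqp$qpqq
  rot[5] = pqpqp$qpqqp
  rot[6] = qpqp$qpqqpp
  rot[7] = pqp$qpqqppq
  rot[8] = qp$qpqqppqp
  rot[9] = p$qpqqppqpq
  rot[10] = $qpqqppqpqp
Sorted (with $ < everything):
  sorted[0] = $qpqqppqpqp
  sorted[1] = p$qpqqppqpq
  sorted[2] = ppqpqp$qpqq
  sorted[3] = pqp$qpqqppq
  sorted[4] = pqpqp$qpqqp
  sorted[5] = pqqppqpqp$q
  sorted[6] = qp$qpqqppqp
  sorted[7] = qppqpqp$qpq
  sorted[8] = qpqp$qpqqpp
  sorted[9] = qpqqppqpqp$
  sorted[10] = qqppqpqp$qp
sorted[6] = qp$qpqqppqp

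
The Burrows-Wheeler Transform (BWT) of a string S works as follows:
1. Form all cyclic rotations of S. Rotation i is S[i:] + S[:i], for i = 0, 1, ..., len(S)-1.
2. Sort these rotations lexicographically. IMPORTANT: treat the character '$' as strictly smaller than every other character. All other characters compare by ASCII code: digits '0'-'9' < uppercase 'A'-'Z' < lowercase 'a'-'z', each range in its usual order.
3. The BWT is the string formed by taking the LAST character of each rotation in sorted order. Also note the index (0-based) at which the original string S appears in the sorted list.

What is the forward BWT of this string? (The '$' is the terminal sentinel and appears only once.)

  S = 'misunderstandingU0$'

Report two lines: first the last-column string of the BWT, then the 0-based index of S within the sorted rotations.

All 19 rotations (rotation i = S[i:]+S[:i]):
  rot[0] = misunderstandingU0$
  rot[1] = isunderstandingU0$m
  rot[2] = sunderstandingU0$mi
  rot[3] = understandingU0$mis
  rot[4] = nderstandingU0$misu
  rot[5] = derstandingU0$misun
  rot[6] = erstandingU0$misund
  rot[7] = rstandingU0$misunde
  rot[8] = standingU0$misunder
  rot[9] = tandingU0$misunders
  rot[10] = andingU0$misunderst
  rot[11] = ndingU0$misundersta
  rot[12] = dingU0$misunderstan
  rot[13] = ingU0$misunderstand
  rot[14] = ngU0$misunderstandi
  rot[15] = gU0$misunderstandin
  rot[16] = U0$misunderstanding
  rot[17] = 0$misunderstandingU
  rot[18] = $misunderstandingU0
Sorted (with $ < everything):
  sorted[0] = $misunderstandingU0  (last char: '0')
  sorted[1] = 0$misunderstandingU  (last char: 'U')
  sorted[2] = U0$misunderstanding  (last char: 'g')
  sorted[3] = andingU0$misunderst  (last char: 't')
  sorted[4] = derstandingU0$misun  (last char: 'n')
  sorted[5] = dingU0$misunderstan  (last char: 'n')
  sorted[6] = erstandingU0$misund  (last char: 'd')
  sorted[7] = gU0$misunderstandin  (last char: 'n')
  sorted[8] = ingU0$misunderstand  (last char: 'd')
  sorted[9] = isunderstandingU0$m  (last char: 'm')
  sorted[10] = misunderstandingU0$  (last char: '$')
  sorted[11] = nderstandingU0$misu  (last char: 'u')
  sorted[12] = ndingU0$misundersta  (last char: 'a')
  sorted[13] = ngU0$misunderstandi  (last char: 'i')
  sorted[14] = rstandingU0$misunde  (last char: 'e')
  sorted[15] = standingU0$misunder  (last char: 'r')
  sorted[16] = sunderstandingU0$mi  (last char: 'i')
  sorted[17] = tandingU0$misunders  (last char: 's')
  sorted[18] = understandingU0$mis  (last char: 's')
Last column: 0Ugtnndndm$uaieriss
Original string S is at sorted index 10

Answer: 0Ugtnndndm$uaieriss
10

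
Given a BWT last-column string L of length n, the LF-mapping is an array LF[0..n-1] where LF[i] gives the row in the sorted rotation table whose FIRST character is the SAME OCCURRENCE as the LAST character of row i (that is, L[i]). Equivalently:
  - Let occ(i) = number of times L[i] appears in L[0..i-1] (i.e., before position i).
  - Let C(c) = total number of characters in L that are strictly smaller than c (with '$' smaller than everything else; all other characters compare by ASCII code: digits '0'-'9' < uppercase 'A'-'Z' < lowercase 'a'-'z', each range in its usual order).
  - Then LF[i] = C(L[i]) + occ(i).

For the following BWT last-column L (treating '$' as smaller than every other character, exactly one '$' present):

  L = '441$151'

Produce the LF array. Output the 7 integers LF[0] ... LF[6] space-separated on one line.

Char counts: '$':1, '1':3, '4':2, '5':1
C (first-col start): C('$')=0, C('1')=1, C('4')=4, C('5')=6
L[0]='4': occ=0, LF[0]=C('4')+0=4+0=4
L[1]='4': occ=1, LF[1]=C('4')+1=4+1=5
L[2]='1': occ=0, LF[2]=C('1')+0=1+0=1
L[3]='$': occ=0, LF[3]=C('$')+0=0+0=0
L[4]='1': occ=1, LF[4]=C('1')+1=1+1=2
L[5]='5': occ=0, LF[5]=C('5')+0=6+0=6
L[6]='1': occ=2, LF[6]=C('1')+2=1+2=3

Answer: 4 5 1 0 2 6 3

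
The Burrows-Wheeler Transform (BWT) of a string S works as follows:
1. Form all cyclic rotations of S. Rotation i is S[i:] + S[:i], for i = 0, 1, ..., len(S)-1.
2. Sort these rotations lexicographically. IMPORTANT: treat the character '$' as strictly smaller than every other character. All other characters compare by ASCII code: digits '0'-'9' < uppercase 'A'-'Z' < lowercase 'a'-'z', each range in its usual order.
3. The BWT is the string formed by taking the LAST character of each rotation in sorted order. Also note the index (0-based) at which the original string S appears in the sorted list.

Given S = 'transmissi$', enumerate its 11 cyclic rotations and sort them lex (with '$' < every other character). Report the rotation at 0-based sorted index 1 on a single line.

Answer: ansmissi$tr

Derivation:
All 11 rotations (rotation i = S[i:]+S[:i]):
  rot[0] = transmissi$
  rot[1] = ransmissi$t
  rot[2] = ansmissi$tr
  rot[3] = nsmissi$tra
  rot[4] = smissi$tran
  rot[5] = missi$trans
  rot[6] = issi$transm
  rot[7] = ssi$transmi
  rot[8] = si$transmis
  rot[9] = i$transmiss
  rot[10] = $transmissi
Sorted (with $ < everything):
  sorted[0] = $transmissi
  sorted[1] = ansmissi$tr
  sorted[2] = i$transmiss
  sorted[3] = issi$transm
  sorted[4] = missi$trans
  sorted[5] = nsmissi$tra
  sorted[6] = ransmissi$t
  sorted[7] = si$transmis
  sorted[8] = smissi$tran
  sorted[9] = ssi$transmi
  sorted[10] = transmissi$
sorted[1] = ansmissi$tr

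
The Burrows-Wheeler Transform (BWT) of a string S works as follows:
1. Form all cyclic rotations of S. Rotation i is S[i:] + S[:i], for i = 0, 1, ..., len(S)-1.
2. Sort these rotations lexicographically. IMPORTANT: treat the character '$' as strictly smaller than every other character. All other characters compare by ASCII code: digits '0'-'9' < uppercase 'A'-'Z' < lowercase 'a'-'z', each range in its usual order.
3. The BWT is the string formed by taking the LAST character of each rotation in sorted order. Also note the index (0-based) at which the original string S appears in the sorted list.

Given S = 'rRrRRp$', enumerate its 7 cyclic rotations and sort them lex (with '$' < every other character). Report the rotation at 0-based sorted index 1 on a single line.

Answer: RRp$rRr

Derivation:
All 7 rotations (rotation i = S[i:]+S[:i]):
  rot[0] = rRrRRp$
  rot[1] = RrRRp$r
  rot[2] = rRRp$rR
  rot[3] = RRp$rRr
  rot[4] = Rp$rRrR
  rot[5] = p$rRrRR
  rot[6] = $rRrRRp
Sorted (with $ < everything):
  sorted[0] = $rRrRRp
  sorted[1] = RRp$rRr
  sorted[2] = Rp$rRrR
  sorted[3] = RrRRp$r
  sorted[4] = p$rRrRR
  sorted[5] = rRRp$rR
  sorted[6] = rRrRRp$
sorted[1] = RRp$rRr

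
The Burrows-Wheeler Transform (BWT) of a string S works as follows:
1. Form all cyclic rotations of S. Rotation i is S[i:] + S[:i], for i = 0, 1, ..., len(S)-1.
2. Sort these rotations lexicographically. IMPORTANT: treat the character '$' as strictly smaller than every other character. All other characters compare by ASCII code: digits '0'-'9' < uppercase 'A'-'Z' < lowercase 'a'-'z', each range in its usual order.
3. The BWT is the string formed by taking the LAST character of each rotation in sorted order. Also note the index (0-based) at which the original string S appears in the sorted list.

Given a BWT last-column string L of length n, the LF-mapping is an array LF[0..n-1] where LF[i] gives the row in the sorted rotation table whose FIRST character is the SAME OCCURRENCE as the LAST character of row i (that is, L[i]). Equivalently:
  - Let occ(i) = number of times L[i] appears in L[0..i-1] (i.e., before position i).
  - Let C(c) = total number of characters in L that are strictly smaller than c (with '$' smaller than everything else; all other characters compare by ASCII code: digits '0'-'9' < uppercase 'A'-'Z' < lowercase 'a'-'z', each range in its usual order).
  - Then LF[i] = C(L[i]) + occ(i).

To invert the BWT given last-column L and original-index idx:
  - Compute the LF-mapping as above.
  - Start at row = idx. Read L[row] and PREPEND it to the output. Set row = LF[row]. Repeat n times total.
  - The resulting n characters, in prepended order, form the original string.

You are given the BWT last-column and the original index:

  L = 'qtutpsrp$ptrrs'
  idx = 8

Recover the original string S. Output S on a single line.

LF mapping: 4 10 13 11 1 8 5 2 0 3 12 6 7 9
Walk LF starting at row 8, prepending L[row]:
  step 1: row=8, L[8]='$', prepend. Next row=LF[8]=0
  step 2: row=0, L[0]='q', prepend. Next row=LF[0]=4
  step 3: row=4, L[4]='p', prepend. Next row=LF[4]=1
  step 4: row=1, L[1]='t', prepend. Next row=LF[1]=10
  step 5: row=10, L[10]='t', prepend. Next row=LF[10]=12
  step 6: row=12, L[12]='r', prepend. Next row=LF[12]=7
  step 7: row=7, L[7]='p', prepend. Next row=LF[7]=2
  step 8: row=2, L[2]='u', prepend. Next row=LF[2]=13
  step 9: row=13, L[13]='s', prepend. Next row=LF[13]=9
  step 10: row=9, L[9]='p', prepend. Next row=LF[9]=3
  step 11: row=3, L[3]='t', prepend. Next row=LF[3]=11
  step 12: row=11, L[11]='r', prepend. Next row=LF[11]=6
  step 13: row=6, L[6]='r', prepend. Next row=LF[6]=5
  step 14: row=5, L[5]='s', prepend. Next row=LF[5]=8
Reversed output: srrtpsuprttpq$

Answer: srrtpsuprttpq$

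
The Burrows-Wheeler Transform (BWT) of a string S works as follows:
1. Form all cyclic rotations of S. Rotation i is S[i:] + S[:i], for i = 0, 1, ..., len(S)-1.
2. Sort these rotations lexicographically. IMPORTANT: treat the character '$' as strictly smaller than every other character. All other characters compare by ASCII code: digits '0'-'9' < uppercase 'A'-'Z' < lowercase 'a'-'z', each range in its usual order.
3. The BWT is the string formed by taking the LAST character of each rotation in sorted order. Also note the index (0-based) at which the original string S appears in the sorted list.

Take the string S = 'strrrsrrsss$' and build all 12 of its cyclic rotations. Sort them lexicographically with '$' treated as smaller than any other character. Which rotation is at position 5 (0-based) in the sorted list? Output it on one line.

Answer: rsss$strrrsr

Derivation:
All 12 rotations (rotation i = S[i:]+S[:i]):
  rot[0] = strrrsrrsss$
  rot[1] = trrrsrrsss$s
  rot[2] = rrrsrrsss$st
  rot[3] = rrsrrsss$str
  rot[4] = rsrrsss$strr
  rot[5] = srrsss$strrr
  rot[6] = rrsss$strrrs
  rot[7] = rsss$strrrsr
  rot[8] = sss$strrrsrr
  rot[9] = ss$strrrsrrs
  rot[10] = s$strrrsrrss
  rot[11] = $strrrsrrsss
Sorted (with $ < everything):
  sorted[0] = $strrrsrrsss
  sorted[1] = rrrsrrsss$st
  sorted[2] = rrsrrsss$str
  sorted[3] = rrsss$strrrs
  sorted[4] = rsrrsss$strr
  sorted[5] = rsss$strrrsr
  sorted[6] = s$strrrsrrss
  sorted[7] = srrsss$strrr
  sorted[8] = ss$strrrsrrs
  sorted[9] = sss$strrrsrr
  sorted[10] = strrrsrrsss$
  sorted[11] = trrrsrrsss$s
sorted[5] = rsss$strrrsr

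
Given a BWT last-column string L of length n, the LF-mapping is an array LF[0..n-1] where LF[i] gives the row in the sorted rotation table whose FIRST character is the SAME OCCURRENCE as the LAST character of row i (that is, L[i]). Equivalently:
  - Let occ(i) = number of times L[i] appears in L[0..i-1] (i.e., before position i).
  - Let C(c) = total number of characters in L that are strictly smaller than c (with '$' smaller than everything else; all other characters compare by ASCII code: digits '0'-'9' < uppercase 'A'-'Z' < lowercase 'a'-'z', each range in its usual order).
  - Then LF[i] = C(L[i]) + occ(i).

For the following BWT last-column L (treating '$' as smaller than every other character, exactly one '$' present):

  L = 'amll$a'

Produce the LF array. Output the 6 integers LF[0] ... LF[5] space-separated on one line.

Answer: 1 5 3 4 0 2

Derivation:
Char counts: '$':1, 'a':2, 'l':2, 'm':1
C (first-col start): C('$')=0, C('a')=1, C('l')=3, C('m')=5
L[0]='a': occ=0, LF[0]=C('a')+0=1+0=1
L[1]='m': occ=0, LF[1]=C('m')+0=5+0=5
L[2]='l': occ=0, LF[2]=C('l')+0=3+0=3
L[3]='l': occ=1, LF[3]=C('l')+1=3+1=4
L[4]='$': occ=0, LF[4]=C('$')+0=0+0=0
L[5]='a': occ=1, LF[5]=C('a')+1=1+1=2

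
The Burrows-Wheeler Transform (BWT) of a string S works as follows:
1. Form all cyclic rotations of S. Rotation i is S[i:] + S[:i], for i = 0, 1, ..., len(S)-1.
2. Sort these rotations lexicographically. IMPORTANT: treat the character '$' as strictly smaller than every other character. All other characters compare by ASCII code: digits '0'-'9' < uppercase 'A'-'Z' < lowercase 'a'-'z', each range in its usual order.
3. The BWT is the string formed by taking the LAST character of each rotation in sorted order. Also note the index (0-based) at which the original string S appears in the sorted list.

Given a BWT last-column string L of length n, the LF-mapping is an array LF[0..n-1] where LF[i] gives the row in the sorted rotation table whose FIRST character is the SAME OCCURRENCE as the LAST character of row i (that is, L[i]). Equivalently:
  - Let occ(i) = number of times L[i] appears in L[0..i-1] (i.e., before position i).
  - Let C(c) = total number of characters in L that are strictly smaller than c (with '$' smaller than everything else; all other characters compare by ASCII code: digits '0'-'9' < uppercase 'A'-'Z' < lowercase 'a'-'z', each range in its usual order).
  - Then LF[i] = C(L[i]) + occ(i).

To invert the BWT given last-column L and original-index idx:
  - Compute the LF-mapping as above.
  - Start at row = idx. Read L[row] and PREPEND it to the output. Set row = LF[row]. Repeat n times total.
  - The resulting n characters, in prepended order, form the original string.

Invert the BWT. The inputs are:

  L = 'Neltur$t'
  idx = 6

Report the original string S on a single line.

Answer: turtleN$

Derivation:
LF mapping: 1 2 3 5 7 4 0 6
Walk LF starting at row 6, prepending L[row]:
  step 1: row=6, L[6]='$', prepend. Next row=LF[6]=0
  step 2: row=0, L[0]='N', prepend. Next row=LF[0]=1
  step 3: row=1, L[1]='e', prepend. Next row=LF[1]=2
  step 4: row=2, L[2]='l', prepend. Next row=LF[2]=3
  step 5: row=3, L[3]='t', prepend. Next row=LF[3]=5
  step 6: row=5, L[5]='r', prepend. Next row=LF[5]=4
  step 7: row=4, L[4]='u', prepend. Next row=LF[4]=7
  step 8: row=7, L[7]='t', prepend. Next row=LF[7]=6
Reversed output: turtleN$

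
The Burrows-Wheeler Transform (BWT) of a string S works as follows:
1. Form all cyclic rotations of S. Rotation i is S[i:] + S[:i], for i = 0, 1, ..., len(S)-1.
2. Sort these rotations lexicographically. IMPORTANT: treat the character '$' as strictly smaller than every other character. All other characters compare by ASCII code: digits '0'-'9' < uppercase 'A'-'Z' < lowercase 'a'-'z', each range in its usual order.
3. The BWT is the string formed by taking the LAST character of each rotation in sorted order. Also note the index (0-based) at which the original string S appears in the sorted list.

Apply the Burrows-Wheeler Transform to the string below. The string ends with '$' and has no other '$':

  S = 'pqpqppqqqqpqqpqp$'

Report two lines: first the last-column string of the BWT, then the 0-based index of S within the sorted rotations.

All 17 rotations (rotation i = S[i:]+S[:i]):
  rot[0] = pqpqppqqqqpqqpqp$
  rot[1] = qpqppqqqqpqqpqp$p
  rot[2] = pqppqqqqpqqpqp$pq
  rot[3] = qppqqqqpqqpqp$pqp
  rot[4] = ppqqqqpqqpqp$pqpq
  rot[5] = pqqqqpqqpqp$pqpqp
  rot[6] = qqqqpqqpqp$pqpqpp
  rot[7] = qqqpqqpqp$pqpqppq
  rot[8] = qqpqqpqp$pqpqppqq
  rot[9] = qpqqpqp$pqpqppqqq
  rot[10] = pqqpqp$pqpqppqqqq
  rot[11] = qqpqp$pqpqppqqqqp
  rot[12] = qpqp$pqpqppqqqqpq
  rot[13] = pqp$pqpqppqqqqpqq
  rot[14] = qp$pqpqppqqqqpqqp
  rot[15] = p$pqpqppqqqqpqqpq
  rot[16] = $pqpqppqqqqpqqpqp
Sorted (with $ < everything):
  sorted[0] = $pqpqppqqqqpqqpqp  (last char: 'p')
  sorted[1] = p$pqpqppqqqqpqqpq  (last char: 'q')
  sorted[2] = ppqqqqpqqpqp$pqpq  (last char: 'q')
  sorted[3] = pqp$pqpqppqqqqpqq  (last char: 'q')
  sorted[4] = pqppqqqqpqqpqp$pq  (last char: 'q')
  sorted[5] = pqpqppqqqqpqqpqp$  (last char: '$')
  sorted[6] = pqqpqp$pqpqppqqqq  (last char: 'q')
  sorted[7] = pqqqqpqqpqp$pqpqp  (last char: 'p')
  sorted[8] = qp$pqpqppqqqqpqqp  (last char: 'p')
  sorted[9] = qppqqqqpqqpqp$pqp  (last char: 'p')
  sorted[10] = qpqp$pqpqppqqqqpq  (last char: 'q')
  sorted[11] = qpqppqqqqpqqpqp$p  (last char: 'p')
  sorted[12] = qpqqpqp$pqpqppqqq  (last char: 'q')
  sorted[13] = qqpqp$pqpqppqqqqp  (last char: 'p')
  sorted[14] = qqpqqpqp$pqpqppqq  (last char: 'q')
  sorted[15] = qqqpqqpqp$pqpqppq  (last char: 'q')
  sorted[16] = qqqqpqqpqp$pqpqpp  (last char: 'p')
Last column: pqqqq$qpppqpqpqqp
Original string S is at sorted index 5

Answer: pqqqq$qpppqpqpqqp
5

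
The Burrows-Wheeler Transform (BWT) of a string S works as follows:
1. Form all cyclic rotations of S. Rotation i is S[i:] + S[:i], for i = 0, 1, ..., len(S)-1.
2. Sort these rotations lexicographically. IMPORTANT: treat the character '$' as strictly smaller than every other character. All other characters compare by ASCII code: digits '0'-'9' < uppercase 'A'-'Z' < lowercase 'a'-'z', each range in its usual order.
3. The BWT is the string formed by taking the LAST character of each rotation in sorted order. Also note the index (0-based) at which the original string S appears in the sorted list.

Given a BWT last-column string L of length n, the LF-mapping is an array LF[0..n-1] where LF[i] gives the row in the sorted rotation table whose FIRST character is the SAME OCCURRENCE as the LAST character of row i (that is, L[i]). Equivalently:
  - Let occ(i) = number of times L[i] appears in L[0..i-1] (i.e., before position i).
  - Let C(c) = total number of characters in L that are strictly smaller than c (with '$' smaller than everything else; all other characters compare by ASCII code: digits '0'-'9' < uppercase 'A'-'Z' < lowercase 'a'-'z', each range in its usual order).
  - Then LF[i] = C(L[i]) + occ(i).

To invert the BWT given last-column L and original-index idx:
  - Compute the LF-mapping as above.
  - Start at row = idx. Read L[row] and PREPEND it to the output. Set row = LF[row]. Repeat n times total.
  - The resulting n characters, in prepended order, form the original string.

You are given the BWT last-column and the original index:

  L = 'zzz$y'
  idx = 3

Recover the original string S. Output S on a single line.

Answer: zyzz$

Derivation:
LF mapping: 2 3 4 0 1
Walk LF starting at row 3, prepending L[row]:
  step 1: row=3, L[3]='$', prepend. Next row=LF[3]=0
  step 2: row=0, L[0]='z', prepend. Next row=LF[0]=2
  step 3: row=2, L[2]='z', prepend. Next row=LF[2]=4
  step 4: row=4, L[4]='y', prepend. Next row=LF[4]=1
  step 5: row=1, L[1]='z', prepend. Next row=LF[1]=3
Reversed output: zyzz$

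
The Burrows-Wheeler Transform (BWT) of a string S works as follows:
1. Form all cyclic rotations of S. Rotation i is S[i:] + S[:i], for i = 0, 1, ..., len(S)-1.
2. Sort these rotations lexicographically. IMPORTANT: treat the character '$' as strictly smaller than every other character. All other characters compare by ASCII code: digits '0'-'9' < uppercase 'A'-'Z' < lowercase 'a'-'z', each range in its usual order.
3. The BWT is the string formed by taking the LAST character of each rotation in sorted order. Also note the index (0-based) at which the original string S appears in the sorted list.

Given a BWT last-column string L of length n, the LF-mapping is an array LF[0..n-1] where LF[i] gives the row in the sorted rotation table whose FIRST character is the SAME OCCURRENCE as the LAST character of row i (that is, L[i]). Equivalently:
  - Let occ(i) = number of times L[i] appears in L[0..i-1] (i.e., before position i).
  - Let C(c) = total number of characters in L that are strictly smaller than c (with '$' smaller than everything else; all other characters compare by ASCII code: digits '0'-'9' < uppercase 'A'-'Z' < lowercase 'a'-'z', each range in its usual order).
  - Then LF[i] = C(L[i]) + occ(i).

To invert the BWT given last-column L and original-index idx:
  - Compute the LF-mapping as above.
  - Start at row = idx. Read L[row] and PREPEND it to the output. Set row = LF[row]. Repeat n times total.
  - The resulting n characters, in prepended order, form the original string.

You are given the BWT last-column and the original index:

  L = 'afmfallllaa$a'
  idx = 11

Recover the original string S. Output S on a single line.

LF mapping: 1 6 12 7 2 8 9 10 11 3 4 0 5
Walk LF starting at row 11, prepending L[row]:
  step 1: row=11, L[11]='$', prepend. Next row=LF[11]=0
  step 2: row=0, L[0]='a', prepend. Next row=LF[0]=1
  step 3: row=1, L[1]='f', prepend. Next row=LF[1]=6
  step 4: row=6, L[6]='l', prepend. Next row=LF[6]=9
  step 5: row=9, L[9]='a', prepend. Next row=LF[9]=3
  step 6: row=3, L[3]='f', prepend. Next row=LF[3]=7
  step 7: row=7, L[7]='l', prepend. Next row=LF[7]=10
  step 8: row=10, L[10]='a', prepend. Next row=LF[10]=4
  step 9: row=4, L[4]='a', prepend. Next row=LF[4]=2
  step 10: row=2, L[2]='m', prepend. Next row=LF[2]=12
  step 11: row=12, L[12]='a', prepend. Next row=LF[12]=5
  step 12: row=5, L[5]='l', prepend. Next row=LF[5]=8
  step 13: row=8, L[8]='l', prepend. Next row=LF[8]=11
Reversed output: llamaalfalfa$

Answer: llamaalfalfa$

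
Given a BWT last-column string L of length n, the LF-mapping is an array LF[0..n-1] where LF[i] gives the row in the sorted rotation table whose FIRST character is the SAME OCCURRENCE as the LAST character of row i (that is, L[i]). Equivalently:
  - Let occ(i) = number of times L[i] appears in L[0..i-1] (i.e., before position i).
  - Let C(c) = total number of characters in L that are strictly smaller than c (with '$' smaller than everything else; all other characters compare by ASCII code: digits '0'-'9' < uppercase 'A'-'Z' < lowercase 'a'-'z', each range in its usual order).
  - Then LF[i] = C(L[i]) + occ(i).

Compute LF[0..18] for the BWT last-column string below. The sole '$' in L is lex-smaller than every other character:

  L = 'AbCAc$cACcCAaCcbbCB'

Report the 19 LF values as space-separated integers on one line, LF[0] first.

Char counts: '$':1, 'A':4, 'B':1, 'C':5, 'a':1, 'b':3, 'c':4
C (first-col start): C('$')=0, C('A')=1, C('B')=5, C('C')=6, C('a')=11, C('b')=12, C('c')=15
L[0]='A': occ=0, LF[0]=C('A')+0=1+0=1
L[1]='b': occ=0, LF[1]=C('b')+0=12+0=12
L[2]='C': occ=0, LF[2]=C('C')+0=6+0=6
L[3]='A': occ=1, LF[3]=C('A')+1=1+1=2
L[4]='c': occ=0, LF[4]=C('c')+0=15+0=15
L[5]='$': occ=0, LF[5]=C('$')+0=0+0=0
L[6]='c': occ=1, LF[6]=C('c')+1=15+1=16
L[7]='A': occ=2, LF[7]=C('A')+2=1+2=3
L[8]='C': occ=1, LF[8]=C('C')+1=6+1=7
L[9]='c': occ=2, LF[9]=C('c')+2=15+2=17
L[10]='C': occ=2, LF[10]=C('C')+2=6+2=8
L[11]='A': occ=3, LF[11]=C('A')+3=1+3=4
L[12]='a': occ=0, LF[12]=C('a')+0=11+0=11
L[13]='C': occ=3, LF[13]=C('C')+3=6+3=9
L[14]='c': occ=3, LF[14]=C('c')+3=15+3=18
L[15]='b': occ=1, LF[15]=C('b')+1=12+1=13
L[16]='b': occ=2, LF[16]=C('b')+2=12+2=14
L[17]='C': occ=4, LF[17]=C('C')+4=6+4=10
L[18]='B': occ=0, LF[18]=C('B')+0=5+0=5

Answer: 1 12 6 2 15 0 16 3 7 17 8 4 11 9 18 13 14 10 5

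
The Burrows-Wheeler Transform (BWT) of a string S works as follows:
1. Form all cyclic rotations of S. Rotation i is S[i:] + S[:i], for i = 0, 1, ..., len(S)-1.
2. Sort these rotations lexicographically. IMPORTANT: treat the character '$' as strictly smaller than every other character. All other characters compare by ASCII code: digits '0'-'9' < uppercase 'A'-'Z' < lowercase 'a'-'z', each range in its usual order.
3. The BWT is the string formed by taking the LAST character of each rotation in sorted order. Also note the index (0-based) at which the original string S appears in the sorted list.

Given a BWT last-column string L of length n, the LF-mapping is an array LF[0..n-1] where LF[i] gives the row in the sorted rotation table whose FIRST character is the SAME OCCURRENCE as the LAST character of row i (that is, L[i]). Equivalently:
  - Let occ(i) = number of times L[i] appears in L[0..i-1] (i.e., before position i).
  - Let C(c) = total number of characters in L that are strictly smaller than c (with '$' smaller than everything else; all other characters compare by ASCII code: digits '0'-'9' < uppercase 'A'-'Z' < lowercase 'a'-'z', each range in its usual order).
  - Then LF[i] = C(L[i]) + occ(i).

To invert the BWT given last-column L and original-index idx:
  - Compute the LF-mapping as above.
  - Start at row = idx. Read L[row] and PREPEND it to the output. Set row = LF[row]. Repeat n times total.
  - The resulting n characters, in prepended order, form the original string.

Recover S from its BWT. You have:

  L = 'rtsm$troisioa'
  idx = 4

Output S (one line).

Answer: missirotator$

Derivation:
LF mapping: 7 11 9 4 0 12 8 5 2 10 3 6 1
Walk LF starting at row 4, prepending L[row]:
  step 1: row=4, L[4]='$', prepend. Next row=LF[4]=0
  step 2: row=0, L[0]='r', prepend. Next row=LF[0]=7
  step 3: row=7, L[7]='o', prepend. Next row=LF[7]=5
  step 4: row=5, L[5]='t', prepend. Next row=LF[5]=12
  step 5: row=12, L[12]='a', prepend. Next row=LF[12]=1
  step 6: row=1, L[1]='t', prepend. Next row=LF[1]=11
  step 7: row=11, L[11]='o', prepend. Next row=LF[11]=6
  step 8: row=6, L[6]='r', prepend. Next row=LF[6]=8
  step 9: row=8, L[8]='i', prepend. Next row=LF[8]=2
  step 10: row=2, L[2]='s', prepend. Next row=LF[2]=9
  step 11: row=9, L[9]='s', prepend. Next row=LF[9]=10
  step 12: row=10, L[10]='i', prepend. Next row=LF[10]=3
  step 13: row=3, L[3]='m', prepend. Next row=LF[3]=4
Reversed output: missirotator$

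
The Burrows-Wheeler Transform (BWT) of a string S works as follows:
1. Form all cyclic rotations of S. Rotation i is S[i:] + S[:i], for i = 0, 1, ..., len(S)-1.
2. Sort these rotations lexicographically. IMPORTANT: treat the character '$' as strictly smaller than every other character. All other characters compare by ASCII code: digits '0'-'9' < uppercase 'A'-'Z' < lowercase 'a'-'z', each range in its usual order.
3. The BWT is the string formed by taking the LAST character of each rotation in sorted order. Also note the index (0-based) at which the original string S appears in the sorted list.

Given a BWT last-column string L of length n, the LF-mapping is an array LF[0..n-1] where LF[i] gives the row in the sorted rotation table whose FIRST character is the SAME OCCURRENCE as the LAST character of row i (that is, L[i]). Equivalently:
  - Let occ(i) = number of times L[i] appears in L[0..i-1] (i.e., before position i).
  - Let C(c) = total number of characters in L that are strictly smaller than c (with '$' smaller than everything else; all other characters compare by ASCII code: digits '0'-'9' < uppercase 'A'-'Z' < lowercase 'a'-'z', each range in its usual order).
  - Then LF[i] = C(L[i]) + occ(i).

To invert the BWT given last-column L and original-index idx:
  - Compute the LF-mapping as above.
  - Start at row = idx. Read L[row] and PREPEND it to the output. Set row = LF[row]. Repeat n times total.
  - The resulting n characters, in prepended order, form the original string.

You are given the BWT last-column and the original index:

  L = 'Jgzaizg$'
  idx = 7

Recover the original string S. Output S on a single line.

LF mapping: 1 3 6 2 5 7 4 0
Walk LF starting at row 7, prepending L[row]:
  step 1: row=7, L[7]='$', prepend. Next row=LF[7]=0
  step 2: row=0, L[0]='J', prepend. Next row=LF[0]=1
  step 3: row=1, L[1]='g', prepend. Next row=LF[1]=3
  step 4: row=3, L[3]='a', prepend. Next row=LF[3]=2
  step 5: row=2, L[2]='z', prepend. Next row=LF[2]=6
  step 6: row=6, L[6]='g', prepend. Next row=LF[6]=4
  step 7: row=4, L[4]='i', prepend. Next row=LF[4]=5
  step 8: row=5, L[5]='z', prepend. Next row=LF[5]=7
Reversed output: zigzagJ$

Answer: zigzagJ$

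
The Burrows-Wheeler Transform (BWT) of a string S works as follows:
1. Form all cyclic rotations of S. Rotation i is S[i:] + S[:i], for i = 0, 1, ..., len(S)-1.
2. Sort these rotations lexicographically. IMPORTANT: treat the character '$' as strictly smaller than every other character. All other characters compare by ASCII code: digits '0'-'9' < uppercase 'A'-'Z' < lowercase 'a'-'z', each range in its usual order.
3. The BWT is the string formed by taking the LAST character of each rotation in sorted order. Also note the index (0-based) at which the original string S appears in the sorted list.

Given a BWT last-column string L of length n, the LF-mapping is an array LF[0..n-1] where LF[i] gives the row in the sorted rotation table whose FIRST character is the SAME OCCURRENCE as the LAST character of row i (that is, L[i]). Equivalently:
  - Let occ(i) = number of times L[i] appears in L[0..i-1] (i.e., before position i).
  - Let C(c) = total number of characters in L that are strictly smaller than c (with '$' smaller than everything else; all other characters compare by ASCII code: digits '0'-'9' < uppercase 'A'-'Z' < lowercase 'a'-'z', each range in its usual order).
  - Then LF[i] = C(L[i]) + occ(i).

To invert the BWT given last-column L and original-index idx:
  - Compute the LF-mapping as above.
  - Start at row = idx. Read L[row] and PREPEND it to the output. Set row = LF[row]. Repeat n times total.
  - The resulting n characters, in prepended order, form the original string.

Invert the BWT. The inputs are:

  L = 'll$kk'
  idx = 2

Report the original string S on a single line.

Answer: klkl$

Derivation:
LF mapping: 3 4 0 1 2
Walk LF starting at row 2, prepending L[row]:
  step 1: row=2, L[2]='$', prepend. Next row=LF[2]=0
  step 2: row=0, L[0]='l', prepend. Next row=LF[0]=3
  step 3: row=3, L[3]='k', prepend. Next row=LF[3]=1
  step 4: row=1, L[1]='l', prepend. Next row=LF[1]=4
  step 5: row=4, L[4]='k', prepend. Next row=LF[4]=2
Reversed output: klkl$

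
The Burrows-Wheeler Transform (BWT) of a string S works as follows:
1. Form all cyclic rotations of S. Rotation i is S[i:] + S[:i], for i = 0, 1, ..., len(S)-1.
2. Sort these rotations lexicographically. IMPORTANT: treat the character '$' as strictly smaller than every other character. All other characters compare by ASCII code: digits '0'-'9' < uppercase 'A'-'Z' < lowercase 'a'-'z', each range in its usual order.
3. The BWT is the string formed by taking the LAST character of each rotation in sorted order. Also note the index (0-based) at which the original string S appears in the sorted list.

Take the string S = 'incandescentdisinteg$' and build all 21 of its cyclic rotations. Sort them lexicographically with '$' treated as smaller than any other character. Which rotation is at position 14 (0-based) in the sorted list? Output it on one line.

Answer: ndescentdisinteg$inca

Derivation:
All 21 rotations (rotation i = S[i:]+S[:i]):
  rot[0] = incandescentdisinteg$
  rot[1] = ncandescentdisinteg$i
  rot[2] = candescentdisinteg$in
  rot[3] = andescentdisinteg$inc
  rot[4] = ndescentdisinteg$inca
  rot[5] = descentdisinteg$incan
  rot[6] = escentdisinteg$incand
  rot[7] = scentdisinteg$incande
  rot[8] = centdisinteg$incandes
  rot[9] = entdisinteg$incandesc
  rot[10] = ntdisinteg$incandesce
  rot[11] = tdisinteg$incandescen
  rot[12] = disinteg$incandescent
  rot[13] = isinteg$incandescentd
  rot[14] = sinteg$incandescentdi
  rot[15] = integ$incandescentdis
  rot[16] = nteg$incandescentdisi
  rot[17] = teg$incandescentdisin
  rot[18] = eg$incandescentdisint
  rot[19] = g$incandescentdisinte
  rot[20] = $incandescentdisinteg
Sorted (with $ < everything):
  sorted[0] = $incandescentdisinteg
  sorted[1] = andescentdisinteg$inc
  sorted[2] = candescentdisinteg$in
  sorted[3] = centdisinteg$incandes
  sorted[4] = descentdisinteg$incan
  sorted[5] = disinteg$incandescent
  sorted[6] = eg$incandescentdisint
  sorted[7] = entdisinteg$incandesc
  sorted[8] = escentdisinteg$incand
  sorted[9] = g$incandescentdisinte
  sorted[10] = incandescentdisinteg$
  sorted[11] = integ$incandescentdis
  sorted[12] = isinteg$incandescentd
  sorted[13] = ncandescentdisinteg$i
  sorted[14] = ndescentdisinteg$inca
  sorted[15] = ntdisinteg$incandesce
  sorted[16] = nteg$incandescentdisi
  sorted[17] = scentdisinteg$incande
  sorted[18] = sinteg$incandescentdi
  sorted[19] = tdisinteg$incandescen
  sorted[20] = teg$incandescentdisin
sorted[14] = ndescentdisinteg$inca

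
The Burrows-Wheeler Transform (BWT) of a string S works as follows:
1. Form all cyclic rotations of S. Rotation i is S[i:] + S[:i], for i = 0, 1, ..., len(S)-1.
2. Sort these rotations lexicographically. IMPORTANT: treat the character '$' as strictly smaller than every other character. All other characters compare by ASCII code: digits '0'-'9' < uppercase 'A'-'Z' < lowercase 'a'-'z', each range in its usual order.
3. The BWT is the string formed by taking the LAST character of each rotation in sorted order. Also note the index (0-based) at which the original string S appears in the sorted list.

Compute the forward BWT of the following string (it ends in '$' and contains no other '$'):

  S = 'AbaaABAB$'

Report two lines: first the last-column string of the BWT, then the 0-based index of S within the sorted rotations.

All 9 rotations (rotation i = S[i:]+S[:i]):
  rot[0] = AbaaABAB$
  rot[1] = baaABAB$A
  rot[2] = aaABAB$Ab
  rot[3] = aABAB$Aba
  rot[4] = ABAB$Abaa
  rot[5] = BAB$AbaaA
  rot[6] = AB$AbaaAB
  rot[7] = B$AbaaABA
  rot[8] = $AbaaABAB
Sorted (with $ < everything):
  sorted[0] = $AbaaABAB  (last char: 'B')
  sorted[1] = AB$AbaaAB  (last char: 'B')
  sorted[2] = ABAB$Abaa  (last char: 'a')
  sorted[3] = AbaaABAB$  (last char: '$')
  sorted[4] = B$AbaaABA  (last char: 'A')
  sorted[5] = BAB$AbaaA  (last char: 'A')
  sorted[6] = aABAB$Aba  (last char: 'a')
  sorted[7] = aaABAB$Ab  (last char: 'b')
  sorted[8] = baaABAB$A  (last char: 'A')
Last column: BBa$AAabA
Original string S is at sorted index 3

Answer: BBa$AAabA
3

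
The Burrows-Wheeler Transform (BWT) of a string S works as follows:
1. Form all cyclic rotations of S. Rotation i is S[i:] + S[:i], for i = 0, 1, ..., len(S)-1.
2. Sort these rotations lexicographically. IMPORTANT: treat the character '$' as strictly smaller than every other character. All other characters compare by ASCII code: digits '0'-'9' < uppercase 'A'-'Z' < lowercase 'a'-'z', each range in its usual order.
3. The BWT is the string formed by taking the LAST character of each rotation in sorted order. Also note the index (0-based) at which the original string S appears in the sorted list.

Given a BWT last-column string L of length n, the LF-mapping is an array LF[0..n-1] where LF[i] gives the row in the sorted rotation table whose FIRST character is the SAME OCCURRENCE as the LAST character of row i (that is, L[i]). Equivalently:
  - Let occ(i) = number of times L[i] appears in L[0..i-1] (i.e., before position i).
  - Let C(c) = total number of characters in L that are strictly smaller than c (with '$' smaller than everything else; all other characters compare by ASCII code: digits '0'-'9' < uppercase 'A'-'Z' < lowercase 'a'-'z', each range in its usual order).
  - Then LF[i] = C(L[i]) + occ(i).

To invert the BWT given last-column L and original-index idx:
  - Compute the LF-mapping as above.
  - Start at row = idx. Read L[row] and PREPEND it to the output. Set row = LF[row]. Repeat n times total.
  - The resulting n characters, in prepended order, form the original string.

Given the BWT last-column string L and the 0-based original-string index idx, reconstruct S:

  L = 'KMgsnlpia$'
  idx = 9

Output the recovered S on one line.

LF mapping: 1 2 4 9 7 6 8 5 3 0
Walk LF starting at row 9, prepending L[row]:
  step 1: row=9, L[9]='$', prepend. Next row=LF[9]=0
  step 2: row=0, L[0]='K', prepend. Next row=LF[0]=1
  step 3: row=1, L[1]='M', prepend. Next row=LF[1]=2
  step 4: row=2, L[2]='g', prepend. Next row=LF[2]=4
  step 5: row=4, L[4]='n', prepend. Next row=LF[4]=7
  step 6: row=7, L[7]='i', prepend. Next row=LF[7]=5
  step 7: row=5, L[5]='l', prepend. Next row=LF[5]=6
  step 8: row=6, L[6]='p', prepend. Next row=LF[6]=8
  step 9: row=8, L[8]='a', prepend. Next row=LF[8]=3
  step 10: row=3, L[3]='s', prepend. Next row=LF[3]=9
Reversed output: saplingMK$

Answer: saplingMK$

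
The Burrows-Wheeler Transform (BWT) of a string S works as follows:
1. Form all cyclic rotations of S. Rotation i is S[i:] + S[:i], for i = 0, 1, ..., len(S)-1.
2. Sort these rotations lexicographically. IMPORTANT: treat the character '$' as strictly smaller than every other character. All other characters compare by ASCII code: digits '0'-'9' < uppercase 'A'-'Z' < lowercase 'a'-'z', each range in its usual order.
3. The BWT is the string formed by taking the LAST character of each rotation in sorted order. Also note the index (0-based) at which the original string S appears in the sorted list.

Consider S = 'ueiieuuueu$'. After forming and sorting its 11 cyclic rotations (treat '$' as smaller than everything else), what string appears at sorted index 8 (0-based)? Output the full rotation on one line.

All 11 rotations (rotation i = S[i:]+S[:i]):
  rot[0] = ueiieuuueu$
  rot[1] = eiieuuueu$u
  rot[2] = iieuuueu$ue
  rot[3] = ieuuueu$uei
  rot[4] = euuueu$ueii
  rot[5] = uuueu$ueiie
  rot[6] = uueu$ueiieu
  rot[7] = ueu$ueiieuu
  rot[8] = eu$ueiieuuu
  rot[9] = u$ueiieuuue
  rot[10] = $ueiieuuueu
Sorted (with $ < everything):
  sorted[0] = $ueiieuuueu
  sorted[1] = eiieuuueu$u
  sorted[2] = eu$ueiieuuu
  sorted[3] = euuueu$ueii
  sorted[4] = ieuuueu$uei
  sorted[5] = iieuuueu$ue
  sorted[6] = u$ueiieuuue
  sorted[7] = ueiieuuueu$
  sorted[8] = ueu$ueiieuu
  sorted[9] = uueu$ueiieu
  sorted[10] = uuueu$ueiie
sorted[8] = ueu$ueiieuu

Answer: ueu$ueiieuu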